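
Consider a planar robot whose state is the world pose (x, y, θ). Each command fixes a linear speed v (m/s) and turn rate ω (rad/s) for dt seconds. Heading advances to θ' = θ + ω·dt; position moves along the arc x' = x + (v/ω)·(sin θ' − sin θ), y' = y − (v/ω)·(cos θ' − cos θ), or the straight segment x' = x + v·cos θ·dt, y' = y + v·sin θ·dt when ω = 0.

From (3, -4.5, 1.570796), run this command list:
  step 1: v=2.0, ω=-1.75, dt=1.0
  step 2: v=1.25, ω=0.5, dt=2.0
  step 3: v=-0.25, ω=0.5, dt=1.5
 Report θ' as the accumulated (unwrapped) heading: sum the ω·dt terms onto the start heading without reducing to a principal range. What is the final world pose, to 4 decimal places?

step 1: θ'=-0.1792 (R=-1.1429) → pose (4.3466, -3.3754, -0.1792)
step 2: θ'=0.8208 (R=2.5000) → pose (6.6214, -2.6196, 0.8208)
step 3: θ'=1.5708 (R=-0.5000) → pose (6.4872, -2.9604, 1.5708)

(6.4872, -2.9604, 1.5708)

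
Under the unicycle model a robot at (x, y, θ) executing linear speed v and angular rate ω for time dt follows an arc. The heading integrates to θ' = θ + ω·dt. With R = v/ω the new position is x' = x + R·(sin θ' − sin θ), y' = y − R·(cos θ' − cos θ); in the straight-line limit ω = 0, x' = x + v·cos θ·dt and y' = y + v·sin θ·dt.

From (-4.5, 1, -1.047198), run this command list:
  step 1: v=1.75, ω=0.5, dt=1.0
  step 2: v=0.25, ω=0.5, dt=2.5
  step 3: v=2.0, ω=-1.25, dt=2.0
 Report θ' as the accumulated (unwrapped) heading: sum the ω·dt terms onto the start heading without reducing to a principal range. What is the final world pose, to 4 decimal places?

step 1: θ'=-0.5472 (R=3.5000) → pose (-3.2899, -0.2390, -0.5472)
step 2: θ'=0.7028 (R=0.5000) → pose (-2.7066, -0.1935, 0.7028)
step 3: θ'=-1.7972 (R=-1.6000) → pose (-0.1133, -1.7735, -1.7972)

(-0.1133, -1.7735, -1.7972)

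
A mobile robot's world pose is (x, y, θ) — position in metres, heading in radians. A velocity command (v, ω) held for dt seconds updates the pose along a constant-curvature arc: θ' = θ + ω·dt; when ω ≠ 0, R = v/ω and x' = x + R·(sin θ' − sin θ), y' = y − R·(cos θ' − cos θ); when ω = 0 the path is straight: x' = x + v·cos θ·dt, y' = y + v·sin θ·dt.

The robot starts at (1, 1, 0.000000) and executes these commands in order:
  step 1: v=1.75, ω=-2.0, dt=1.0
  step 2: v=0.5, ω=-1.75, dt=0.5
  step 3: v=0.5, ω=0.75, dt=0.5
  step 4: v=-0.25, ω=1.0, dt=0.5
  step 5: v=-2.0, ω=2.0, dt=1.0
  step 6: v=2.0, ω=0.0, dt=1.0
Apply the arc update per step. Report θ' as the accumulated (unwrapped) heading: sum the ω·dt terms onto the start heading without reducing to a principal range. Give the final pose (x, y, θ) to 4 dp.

step 1: θ'=-2.0000 (R=-0.8750) → pose (1.7956, -0.2391, -2.0000)
step 2: θ'=-2.8750 (R=-0.2857) → pose (1.6111, -0.3959, -2.8750)
step 3: θ'=-2.5000 (R=0.6667) → pose (1.3878, -0.5049, -2.5000)
step 4: θ'=-2.0000 (R=-0.2500) → pose (1.4655, -0.4086, -2.0000)
step 5: θ'=0.0000 (R=-1.0000) → pose (0.5562, 1.0075, 0.0000)
step 6: θ'=0.0000 (straight) → pose (2.5562, 1.0075, 0.0000)

(2.5562, 1.0075, 0.0000)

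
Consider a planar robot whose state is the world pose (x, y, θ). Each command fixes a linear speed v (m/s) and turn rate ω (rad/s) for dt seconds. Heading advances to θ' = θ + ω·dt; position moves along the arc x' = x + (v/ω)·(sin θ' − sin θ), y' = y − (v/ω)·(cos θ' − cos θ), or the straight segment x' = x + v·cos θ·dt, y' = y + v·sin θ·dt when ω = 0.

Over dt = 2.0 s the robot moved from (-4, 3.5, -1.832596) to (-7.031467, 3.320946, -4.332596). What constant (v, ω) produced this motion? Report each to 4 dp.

v = 2.0000, ω = -1.2500

Δθ = -4.332596 − -1.832596 = -2.500000
ω = Δθ/dt = -2.500000/2.0 = -1.2500
R = Δx/(sin θ' − sin θ) = -1.6000
v = R·ω = -1.6000·-1.2500 = 2.0000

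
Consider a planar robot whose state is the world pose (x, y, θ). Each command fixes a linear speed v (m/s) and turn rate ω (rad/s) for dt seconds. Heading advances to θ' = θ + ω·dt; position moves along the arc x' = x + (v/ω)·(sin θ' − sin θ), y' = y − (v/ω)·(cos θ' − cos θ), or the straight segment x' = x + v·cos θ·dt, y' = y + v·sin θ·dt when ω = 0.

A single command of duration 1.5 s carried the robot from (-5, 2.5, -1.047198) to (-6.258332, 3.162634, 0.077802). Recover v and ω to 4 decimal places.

Δθ = 0.077802 − -1.047198 = 1.125000
ω = Δθ/dt = 1.125000/1.5 = 0.7500
R = Δx/(sin θ' − sin θ) = -1.3333
v = R·ω = -1.3333·0.7500 = -1.0000

v = -1.0000, ω = 0.7500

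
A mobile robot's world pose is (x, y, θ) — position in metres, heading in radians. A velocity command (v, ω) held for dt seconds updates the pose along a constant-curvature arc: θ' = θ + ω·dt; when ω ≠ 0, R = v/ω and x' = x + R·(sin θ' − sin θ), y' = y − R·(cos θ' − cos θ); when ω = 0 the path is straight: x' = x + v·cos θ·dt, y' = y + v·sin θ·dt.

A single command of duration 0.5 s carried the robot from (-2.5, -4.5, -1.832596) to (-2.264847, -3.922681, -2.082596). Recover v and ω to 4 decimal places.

v = -1.2500, ω = -0.5000

Δθ = -2.082596 − -1.832596 = -0.250000
ω = Δθ/dt = -0.250000/0.5 = -0.5000
R = −Δy/(cos θ' − cos θ) = 2.5000
v = R·ω = 2.5000·-0.5000 = -1.2500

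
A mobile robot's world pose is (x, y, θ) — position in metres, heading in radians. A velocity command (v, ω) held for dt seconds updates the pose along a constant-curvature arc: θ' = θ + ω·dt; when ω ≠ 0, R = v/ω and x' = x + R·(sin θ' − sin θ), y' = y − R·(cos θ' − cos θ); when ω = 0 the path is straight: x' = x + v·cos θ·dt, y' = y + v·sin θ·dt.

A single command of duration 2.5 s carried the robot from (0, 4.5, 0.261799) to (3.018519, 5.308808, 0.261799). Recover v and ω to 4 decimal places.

Δθ = 0.261799 − 0.261799 = 0.000000
ω = Δθ/dt = 0.000000/2.5 = 0.0000
ω = 0 → v = (Δx·cos θ + Δy·sin θ)/dt = 1.2500

v = 1.2500, ω = 0.0000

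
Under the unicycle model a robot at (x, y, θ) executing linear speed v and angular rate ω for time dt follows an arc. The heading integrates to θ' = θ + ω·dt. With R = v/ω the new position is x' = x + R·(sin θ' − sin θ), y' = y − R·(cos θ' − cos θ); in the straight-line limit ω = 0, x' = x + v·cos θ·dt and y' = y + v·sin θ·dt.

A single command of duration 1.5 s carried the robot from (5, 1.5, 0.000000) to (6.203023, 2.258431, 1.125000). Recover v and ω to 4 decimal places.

Δθ = 1.125000 − 0.000000 = 1.125000
ω = Δθ/dt = 1.125000/1.5 = 0.7500
R = Δx/(sin θ' − sin θ) = 1.3333
v = R·ω = 1.3333·0.7500 = 1.0000

v = 1.0000, ω = 0.7500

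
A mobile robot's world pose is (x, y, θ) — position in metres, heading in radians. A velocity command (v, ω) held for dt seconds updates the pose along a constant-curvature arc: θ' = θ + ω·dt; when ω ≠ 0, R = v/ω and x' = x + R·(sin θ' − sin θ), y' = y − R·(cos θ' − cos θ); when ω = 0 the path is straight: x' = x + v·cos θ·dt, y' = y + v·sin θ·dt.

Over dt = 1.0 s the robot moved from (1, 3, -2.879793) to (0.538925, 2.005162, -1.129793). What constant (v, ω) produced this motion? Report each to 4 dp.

Δθ = -1.129793 − -2.879793 = 1.750000
ω = Δθ/dt = 1.750000/1.0 = 1.7500
R = −Δy/(cos θ' − cos θ) = 0.7143
v = R·ω = 0.7143·1.7500 = 1.2500

v = 1.2500, ω = 1.7500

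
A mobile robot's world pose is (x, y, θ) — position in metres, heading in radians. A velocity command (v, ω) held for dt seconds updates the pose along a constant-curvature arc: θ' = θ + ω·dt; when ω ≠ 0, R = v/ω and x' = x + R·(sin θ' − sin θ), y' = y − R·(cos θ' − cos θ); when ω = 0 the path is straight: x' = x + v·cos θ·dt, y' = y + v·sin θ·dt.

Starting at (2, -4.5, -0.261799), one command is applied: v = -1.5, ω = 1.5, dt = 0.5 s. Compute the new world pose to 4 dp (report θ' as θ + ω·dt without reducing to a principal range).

θ' = -0.2618 + 1.5·0.5 = 0.4882
R = v/ω = -1.5/1.5 = -1.0000
x' = 2 + -1.0000·(sin 0.4882 − sin -0.2618) = 1.2721
y' = -4.5 − -1.0000·(cos 0.4882 − cos -0.2618) = -4.5827

(1.2721, -4.5827, 0.4882)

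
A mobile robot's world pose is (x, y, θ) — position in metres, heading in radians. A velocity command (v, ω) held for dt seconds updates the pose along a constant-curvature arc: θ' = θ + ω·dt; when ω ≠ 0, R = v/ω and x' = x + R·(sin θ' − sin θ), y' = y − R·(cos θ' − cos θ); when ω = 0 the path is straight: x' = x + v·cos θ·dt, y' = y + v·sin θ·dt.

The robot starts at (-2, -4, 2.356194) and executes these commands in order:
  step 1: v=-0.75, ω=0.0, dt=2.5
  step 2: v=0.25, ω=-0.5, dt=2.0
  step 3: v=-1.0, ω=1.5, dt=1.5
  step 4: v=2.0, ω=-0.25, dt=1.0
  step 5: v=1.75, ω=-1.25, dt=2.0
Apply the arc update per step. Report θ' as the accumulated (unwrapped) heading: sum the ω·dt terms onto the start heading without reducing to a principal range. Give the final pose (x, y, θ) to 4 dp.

(-3.0956, -3.9829, 0.8562)

step 1: θ'=2.3562 (straight) → pose (-0.6742, -5.3258, 2.3562)
step 2: θ'=1.3562 (R=-0.5000) → pose (-0.8092, -4.8658, 1.3562)
step 3: θ'=3.6062 (R=-0.6667) → pose (0.1409, -5.6038, 3.6062)
step 4: θ'=3.3562 (R=-8.0000) → pose (-1.7399, -6.2683, 3.3562)
step 5: θ'=0.8562 (R=-1.4000) → pose (-3.0956, -3.9829, 0.8562)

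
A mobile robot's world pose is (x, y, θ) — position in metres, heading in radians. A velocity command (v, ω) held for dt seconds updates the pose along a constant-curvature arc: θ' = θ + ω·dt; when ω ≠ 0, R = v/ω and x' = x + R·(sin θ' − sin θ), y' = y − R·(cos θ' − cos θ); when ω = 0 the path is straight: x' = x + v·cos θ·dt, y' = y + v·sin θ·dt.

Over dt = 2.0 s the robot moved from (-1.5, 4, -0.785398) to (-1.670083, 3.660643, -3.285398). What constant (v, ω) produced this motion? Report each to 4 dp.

Δθ = -3.285398 − -0.785398 = -2.500000
ω = Δθ/dt = -2.500000/2.0 = -1.2500
R = −Δy/(cos θ' − cos θ) = -0.2000
v = R·ω = -0.2000·-1.2500 = 0.2500

v = 0.2500, ω = -1.2500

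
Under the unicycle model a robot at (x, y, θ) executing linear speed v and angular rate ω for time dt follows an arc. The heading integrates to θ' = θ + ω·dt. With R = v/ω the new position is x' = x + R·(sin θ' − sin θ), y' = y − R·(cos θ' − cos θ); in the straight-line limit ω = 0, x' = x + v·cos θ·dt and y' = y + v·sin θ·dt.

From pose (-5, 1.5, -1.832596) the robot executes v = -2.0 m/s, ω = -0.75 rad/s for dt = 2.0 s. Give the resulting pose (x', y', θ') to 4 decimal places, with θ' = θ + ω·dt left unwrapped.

(-1.9179, 3.4280, -3.3326)

θ' = -1.8326 + -0.75·2.0 = -3.3326
R = v/ω = -2.0/-0.75 = 2.6667
x' = -5 + 2.6667·(sin -3.3326 − sin -1.8326) = -1.9179
y' = 1.5 − 2.6667·(cos -3.3326 − cos -1.8326) = 3.4280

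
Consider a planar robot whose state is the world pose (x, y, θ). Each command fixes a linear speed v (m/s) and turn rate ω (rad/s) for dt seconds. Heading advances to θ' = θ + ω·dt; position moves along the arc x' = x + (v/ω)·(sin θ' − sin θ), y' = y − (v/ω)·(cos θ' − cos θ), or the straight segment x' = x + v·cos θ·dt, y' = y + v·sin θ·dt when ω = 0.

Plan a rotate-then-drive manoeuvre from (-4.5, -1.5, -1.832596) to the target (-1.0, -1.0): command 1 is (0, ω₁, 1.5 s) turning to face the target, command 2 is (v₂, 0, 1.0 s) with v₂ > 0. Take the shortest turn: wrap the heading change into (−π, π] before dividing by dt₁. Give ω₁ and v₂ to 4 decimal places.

heading to target = atan2(-1−-1.5, -1−-4.5) = 0.1419
Δθ = wrap(0.1419 − -1.8326) = 1.9745; ω₁ = Δθ/dt₁ = 1.3163
distance = √((-1−-4.5)² + (-1−-1.5)²) = 3.5355; v₂ = distance/dt₂ = 3.5355

ω₁ = 1.3163, v₂ = 3.5355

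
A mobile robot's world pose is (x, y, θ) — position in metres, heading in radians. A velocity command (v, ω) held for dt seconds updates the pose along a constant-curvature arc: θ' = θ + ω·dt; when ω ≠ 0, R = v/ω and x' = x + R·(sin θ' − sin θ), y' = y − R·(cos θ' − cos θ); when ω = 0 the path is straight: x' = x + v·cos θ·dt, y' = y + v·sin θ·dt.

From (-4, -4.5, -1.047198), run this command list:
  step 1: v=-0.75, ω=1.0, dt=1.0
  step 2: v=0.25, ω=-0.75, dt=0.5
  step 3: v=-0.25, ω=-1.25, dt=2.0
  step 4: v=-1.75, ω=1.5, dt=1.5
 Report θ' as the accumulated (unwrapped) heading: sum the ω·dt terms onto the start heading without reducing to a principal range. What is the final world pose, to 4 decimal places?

(-3.9823, -1.7255, -0.6722)

step 1: θ'=-0.0472 (R=-0.7500) → pose (-4.6141, -4.1258, -0.0472)
step 2: θ'=-0.4222 (R=-0.3333) → pose (-4.4933, -4.1547, -0.4222)
step 3: θ'=-2.9222 (R=0.2000) → pose (-4.4548, -3.7771, -2.9222)
step 4: θ'=-0.6722 (R=-1.1667) → pose (-3.9823, -1.7255, -0.6722)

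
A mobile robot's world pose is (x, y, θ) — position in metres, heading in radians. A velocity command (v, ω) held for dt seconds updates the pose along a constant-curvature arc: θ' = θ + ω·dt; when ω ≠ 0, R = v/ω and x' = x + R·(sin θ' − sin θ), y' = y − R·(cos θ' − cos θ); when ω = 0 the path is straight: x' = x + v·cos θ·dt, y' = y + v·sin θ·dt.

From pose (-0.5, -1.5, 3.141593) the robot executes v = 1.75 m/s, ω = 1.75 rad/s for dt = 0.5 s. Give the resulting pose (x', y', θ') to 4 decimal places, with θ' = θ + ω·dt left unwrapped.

θ' = 3.1416 + 1.75·0.5 = 4.0166
R = v/ω = 1.75/1.75 = 1.0000
x' = -0.5 + 1.0000·(sin 4.0166 − sin 3.1416) = -1.2675
y' = -1.5 − 1.0000·(cos 4.0166 − cos 3.1416) = -1.8590

(-1.2675, -1.8590, 4.0166)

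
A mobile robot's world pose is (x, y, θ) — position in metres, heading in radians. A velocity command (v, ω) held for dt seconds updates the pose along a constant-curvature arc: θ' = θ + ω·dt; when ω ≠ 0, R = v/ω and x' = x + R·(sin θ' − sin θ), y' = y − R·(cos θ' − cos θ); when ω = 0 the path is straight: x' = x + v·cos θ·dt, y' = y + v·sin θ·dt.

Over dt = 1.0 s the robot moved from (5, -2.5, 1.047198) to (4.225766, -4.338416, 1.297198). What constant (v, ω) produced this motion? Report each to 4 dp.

v = -2.0000, ω = 0.2500

Δθ = 1.297198 − 1.047198 = 0.250000
ω = Δθ/dt = 0.250000/1.0 = 0.2500
R = −Δy/(cos θ' − cos θ) = -8.0000
v = R·ω = -8.0000·0.2500 = -2.0000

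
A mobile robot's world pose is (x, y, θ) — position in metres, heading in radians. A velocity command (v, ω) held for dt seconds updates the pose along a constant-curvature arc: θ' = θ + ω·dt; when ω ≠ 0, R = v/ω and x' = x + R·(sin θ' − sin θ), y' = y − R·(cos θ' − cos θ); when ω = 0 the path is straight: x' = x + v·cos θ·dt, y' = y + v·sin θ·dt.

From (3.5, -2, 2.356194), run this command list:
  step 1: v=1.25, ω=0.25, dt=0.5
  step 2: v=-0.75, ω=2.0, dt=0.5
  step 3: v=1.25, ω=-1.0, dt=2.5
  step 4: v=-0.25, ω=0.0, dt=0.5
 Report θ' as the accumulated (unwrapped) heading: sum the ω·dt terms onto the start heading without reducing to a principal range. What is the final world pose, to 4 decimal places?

step 1: θ'=2.4812 (R=5.0000) → pose (3.0316, -1.5868, 2.4812)
step 2: θ'=3.4812 (R=-0.3750) → pose (3.3866, -1.6442, 3.4812)
step 3: θ'=0.9812 (R=-1.2500) → pose (1.9312, 0.2294, 0.9812)
step 4: θ'=0.9812 (straight) → pose (1.8617, 0.1255, 0.9812)

(1.8617, 0.1255, 0.9812)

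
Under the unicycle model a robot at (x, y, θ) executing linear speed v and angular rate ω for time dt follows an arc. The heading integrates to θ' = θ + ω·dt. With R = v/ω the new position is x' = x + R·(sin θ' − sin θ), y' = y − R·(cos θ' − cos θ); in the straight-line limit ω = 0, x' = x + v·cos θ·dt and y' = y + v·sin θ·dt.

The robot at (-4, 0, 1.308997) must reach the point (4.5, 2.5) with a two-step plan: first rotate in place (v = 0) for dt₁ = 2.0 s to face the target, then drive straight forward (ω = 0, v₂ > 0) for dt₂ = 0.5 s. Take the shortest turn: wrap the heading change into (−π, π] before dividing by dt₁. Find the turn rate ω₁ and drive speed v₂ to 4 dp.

ω₁ = -0.5115, v₂ = 17.7200

heading to target = atan2(2.5−0, 4.5−-4) = 0.2861
Δθ = wrap(0.2861 − 1.3090) = -1.0229; ω₁ = Δθ/dt₁ = -0.5115
distance = √((4.5−-4)² + (2.5−0)²) = 8.8600; v₂ = distance/dt₂ = 17.7200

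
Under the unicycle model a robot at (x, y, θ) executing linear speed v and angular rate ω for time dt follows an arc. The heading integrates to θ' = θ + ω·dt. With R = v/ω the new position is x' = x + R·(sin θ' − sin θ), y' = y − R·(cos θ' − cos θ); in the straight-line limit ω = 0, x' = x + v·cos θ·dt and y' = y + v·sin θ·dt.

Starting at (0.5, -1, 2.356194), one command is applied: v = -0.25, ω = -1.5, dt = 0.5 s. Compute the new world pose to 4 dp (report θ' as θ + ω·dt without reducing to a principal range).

(0.5487, -1.1120, 1.6062)

θ' = 2.3562 + -1.5·0.5 = 1.6062
R = v/ω = -0.25/-1.5 = 0.1667
x' = 0.5 + 0.1667·(sin 1.6062 − sin 2.3562) = 0.5487
y' = -1 − 0.1667·(cos 1.6062 − cos 2.3562) = -1.1120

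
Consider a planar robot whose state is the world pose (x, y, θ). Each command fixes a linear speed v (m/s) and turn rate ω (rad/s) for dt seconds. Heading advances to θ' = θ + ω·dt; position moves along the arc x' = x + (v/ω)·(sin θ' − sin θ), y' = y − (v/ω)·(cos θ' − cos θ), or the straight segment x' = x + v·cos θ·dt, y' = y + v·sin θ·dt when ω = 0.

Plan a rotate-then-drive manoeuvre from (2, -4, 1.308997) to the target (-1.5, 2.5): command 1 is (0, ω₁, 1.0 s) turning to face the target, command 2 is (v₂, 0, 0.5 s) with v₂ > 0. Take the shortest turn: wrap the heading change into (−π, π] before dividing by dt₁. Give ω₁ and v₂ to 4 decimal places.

heading to target = atan2(2.5−-4, -1.5−2) = 2.0647
Δθ = wrap(2.0647 − 1.3090) = 0.7557; ω₁ = Δθ/dt₁ = 0.7557
distance = √((-1.5−2)² + (2.5−-4)²) = 7.3824; v₂ = distance/dt₂ = 14.7648

ω₁ = 0.7557, v₂ = 14.7648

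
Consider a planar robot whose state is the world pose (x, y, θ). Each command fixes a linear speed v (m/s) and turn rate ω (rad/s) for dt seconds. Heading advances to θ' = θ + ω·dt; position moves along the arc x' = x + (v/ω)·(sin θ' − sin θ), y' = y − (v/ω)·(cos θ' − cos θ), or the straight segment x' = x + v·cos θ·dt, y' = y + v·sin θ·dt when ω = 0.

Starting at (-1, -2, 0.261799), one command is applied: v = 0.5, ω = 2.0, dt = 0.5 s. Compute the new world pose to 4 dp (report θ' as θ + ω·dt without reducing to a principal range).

θ' = 0.2618 + 2.0·0.5 = 1.2618
R = v/ω = 0.5/2.0 = 0.2500
x' = -1 + 0.2500·(sin 1.2618 − sin 0.2618) = -0.8265
y' = -2 − 0.2500·(cos 1.2618 − cos 0.2618) = -1.8345

(-0.8265, -1.8345, 1.2618)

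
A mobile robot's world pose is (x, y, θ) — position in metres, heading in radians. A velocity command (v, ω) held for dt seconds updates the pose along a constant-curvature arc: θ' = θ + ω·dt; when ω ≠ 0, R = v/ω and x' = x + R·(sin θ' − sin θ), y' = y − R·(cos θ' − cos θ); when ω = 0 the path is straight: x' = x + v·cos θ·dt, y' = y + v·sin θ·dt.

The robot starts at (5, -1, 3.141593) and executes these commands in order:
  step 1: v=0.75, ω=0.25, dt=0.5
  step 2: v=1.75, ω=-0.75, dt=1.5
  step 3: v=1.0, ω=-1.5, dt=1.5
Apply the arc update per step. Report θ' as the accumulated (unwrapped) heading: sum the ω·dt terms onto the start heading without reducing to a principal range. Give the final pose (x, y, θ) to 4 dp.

(3.0047, 1.0540, -0.1084)

step 1: θ'=3.2666 (R=3.0000) → pose (4.6260, -1.0234, 3.2666)
step 2: θ'=2.1416 (R=-2.3333) → pose (2.3716, 0.0310, 2.1416)
step 3: θ'=-0.1084 (R=-0.6667) → pose (3.0047, 1.0540, -0.1084)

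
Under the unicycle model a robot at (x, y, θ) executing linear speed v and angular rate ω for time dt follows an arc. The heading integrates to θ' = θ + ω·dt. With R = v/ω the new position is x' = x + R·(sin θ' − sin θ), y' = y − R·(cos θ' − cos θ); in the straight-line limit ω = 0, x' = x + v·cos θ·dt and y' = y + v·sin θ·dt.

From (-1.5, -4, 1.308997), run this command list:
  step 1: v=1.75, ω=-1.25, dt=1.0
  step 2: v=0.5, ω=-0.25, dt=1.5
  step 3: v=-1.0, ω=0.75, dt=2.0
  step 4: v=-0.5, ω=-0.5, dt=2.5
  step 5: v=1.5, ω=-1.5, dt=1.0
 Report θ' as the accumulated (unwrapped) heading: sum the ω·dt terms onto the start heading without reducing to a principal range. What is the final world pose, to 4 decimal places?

(-1.1980, -5.4383, -1.5660)

step 1: θ'=0.0590 (R=-1.4000) → pose (-0.2303, -2.9648, 0.0590)
step 2: θ'=-0.3160 (R=-2.0000) → pose (0.5092, -3.0603, -0.3160)
step 3: θ'=1.1840 (R=-1.3333) → pose (-1.1400, -3.8247, 1.1840)
step 4: θ'=-0.0660 (R=1.0000) → pose (-2.1321, -4.4453, -0.0660)
step 5: θ'=-1.5660 (R=-1.0000) → pose (-1.1980, -5.4383, -1.5660)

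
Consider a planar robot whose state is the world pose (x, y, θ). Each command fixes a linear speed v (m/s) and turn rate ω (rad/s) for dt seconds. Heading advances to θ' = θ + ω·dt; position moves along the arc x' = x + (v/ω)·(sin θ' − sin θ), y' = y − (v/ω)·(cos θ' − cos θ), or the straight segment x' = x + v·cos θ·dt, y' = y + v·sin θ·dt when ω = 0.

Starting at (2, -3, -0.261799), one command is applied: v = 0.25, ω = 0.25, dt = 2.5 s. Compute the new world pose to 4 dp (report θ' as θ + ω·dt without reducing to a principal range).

(2.6141, -2.9688, 0.3632)

θ' = -0.2618 + 0.25·2.5 = 0.3632
R = v/ω = 0.25/0.25 = 1.0000
x' = 2 + 1.0000·(sin 0.3632 − sin -0.2618) = 2.6141
y' = -3 − 1.0000·(cos 0.3632 − cos -0.2618) = -2.9688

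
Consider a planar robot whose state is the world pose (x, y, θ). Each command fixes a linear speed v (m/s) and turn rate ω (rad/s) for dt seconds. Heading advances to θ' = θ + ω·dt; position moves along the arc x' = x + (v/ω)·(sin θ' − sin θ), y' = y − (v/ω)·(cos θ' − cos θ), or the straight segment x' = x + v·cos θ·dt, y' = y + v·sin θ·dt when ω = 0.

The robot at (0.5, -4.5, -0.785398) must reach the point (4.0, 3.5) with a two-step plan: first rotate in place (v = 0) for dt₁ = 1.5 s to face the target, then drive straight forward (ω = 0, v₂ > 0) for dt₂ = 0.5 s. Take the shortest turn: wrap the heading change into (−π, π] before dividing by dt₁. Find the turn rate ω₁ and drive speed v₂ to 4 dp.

heading to target = atan2(3.5−-4.5, 4−0.5) = 1.1584
Δθ = wrap(1.1584 − -0.7854) = 1.9438; ω₁ = Δθ/dt₁ = 1.2959
distance = √((4−0.5)² + (3.5−-4.5)²) = 8.7321; v₂ = distance/dt₂ = 17.4642

ω₁ = 1.2959, v₂ = 17.4642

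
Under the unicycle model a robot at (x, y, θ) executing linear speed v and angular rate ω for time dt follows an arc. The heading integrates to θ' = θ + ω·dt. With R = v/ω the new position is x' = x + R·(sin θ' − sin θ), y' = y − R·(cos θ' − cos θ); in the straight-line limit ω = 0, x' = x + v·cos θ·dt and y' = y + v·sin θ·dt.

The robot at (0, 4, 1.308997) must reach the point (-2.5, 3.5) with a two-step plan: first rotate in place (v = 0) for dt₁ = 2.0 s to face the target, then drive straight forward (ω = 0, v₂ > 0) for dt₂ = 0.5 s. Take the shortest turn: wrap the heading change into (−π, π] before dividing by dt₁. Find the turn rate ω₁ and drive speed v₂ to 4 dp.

heading to target = atan2(3.5−4, -2.5−0) = -2.9442
Δθ = wrap(-2.9442 − 1.3090) = 2.0300; ω₁ = Δθ/dt₁ = 1.0150
distance = √((-2.5−0)² + (3.5−4)²) = 2.5495; v₂ = distance/dt₂ = 5.0990

ω₁ = 1.0150, v₂ = 5.0990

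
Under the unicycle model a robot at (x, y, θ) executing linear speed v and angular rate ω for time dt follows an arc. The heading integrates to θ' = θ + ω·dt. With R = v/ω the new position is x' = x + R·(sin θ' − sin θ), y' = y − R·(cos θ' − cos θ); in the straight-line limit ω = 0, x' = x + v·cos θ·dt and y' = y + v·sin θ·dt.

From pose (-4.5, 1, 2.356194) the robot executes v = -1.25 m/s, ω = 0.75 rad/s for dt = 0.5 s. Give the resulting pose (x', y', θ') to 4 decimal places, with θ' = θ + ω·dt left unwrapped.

(-3.9864, 0.6502, 2.7312)

θ' = 2.3562 + 0.75·0.5 = 2.7312
R = v/ω = -1.25/0.75 = -1.6667
x' = -4.5 + -1.6667·(sin 2.7312 − sin 2.3562) = -3.9864
y' = 1 − -1.6667·(cos 2.7312 − cos 2.3562) = 0.6502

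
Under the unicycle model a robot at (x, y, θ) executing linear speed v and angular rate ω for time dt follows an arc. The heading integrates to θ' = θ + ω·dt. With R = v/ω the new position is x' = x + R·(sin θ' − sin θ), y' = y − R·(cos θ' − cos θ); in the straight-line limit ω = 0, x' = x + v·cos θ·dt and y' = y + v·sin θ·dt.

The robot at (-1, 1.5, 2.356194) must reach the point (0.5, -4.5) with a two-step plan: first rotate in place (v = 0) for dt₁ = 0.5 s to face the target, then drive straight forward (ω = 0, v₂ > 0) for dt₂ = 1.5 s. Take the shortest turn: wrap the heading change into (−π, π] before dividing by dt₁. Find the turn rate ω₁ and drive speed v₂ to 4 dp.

heading to target = atan2(-4.5−1.5, 0.5−-1) = -1.3258
Δθ = wrap(-1.3258 − 2.3562) = 2.6012; ω₁ = Δθ/dt₁ = 5.2023
distance = √((0.5−-1)² + (-4.5−1.5)²) = 6.1847; v₂ = distance/dt₂ = 4.1231

ω₁ = 5.2023, v₂ = 4.1231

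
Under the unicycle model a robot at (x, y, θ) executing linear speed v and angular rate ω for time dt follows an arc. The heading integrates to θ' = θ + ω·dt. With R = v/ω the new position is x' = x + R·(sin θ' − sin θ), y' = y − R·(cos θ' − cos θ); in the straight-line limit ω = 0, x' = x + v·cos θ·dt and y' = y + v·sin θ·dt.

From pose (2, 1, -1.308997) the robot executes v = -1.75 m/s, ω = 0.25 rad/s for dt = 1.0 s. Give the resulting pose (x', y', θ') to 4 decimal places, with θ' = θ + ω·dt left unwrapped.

θ' = -1.3090 + 0.25·1.0 = -1.0590
R = v/ω = -1.75/0.25 = -7.0000
x' = 2 + -7.0000·(sin -1.0590 − sin -1.3090) = 1.3416
y' = 1 − -7.0000·(cos -1.0590 − cos -1.3090) = 2.6165

(1.3416, 2.6165, -1.0590)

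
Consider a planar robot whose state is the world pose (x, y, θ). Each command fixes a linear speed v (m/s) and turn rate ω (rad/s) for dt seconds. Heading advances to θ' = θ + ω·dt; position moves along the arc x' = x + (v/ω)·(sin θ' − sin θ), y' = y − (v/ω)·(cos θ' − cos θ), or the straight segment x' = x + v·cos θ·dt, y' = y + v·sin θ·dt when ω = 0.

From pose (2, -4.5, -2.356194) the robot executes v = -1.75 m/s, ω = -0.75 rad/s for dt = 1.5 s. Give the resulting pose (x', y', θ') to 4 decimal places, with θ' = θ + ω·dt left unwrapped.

θ' = -2.3562 + -0.75·1.5 = -3.4812
R = v/ω = -1.75/-0.75 = 2.3333
x' = 2 + 2.3333·(sin -3.4812 − sin -2.3562) = 4.4272
y' = -4.5 − 2.3333·(cos -3.4812 − cos -2.3562) = -3.9498

(4.4272, -3.9498, -3.4812)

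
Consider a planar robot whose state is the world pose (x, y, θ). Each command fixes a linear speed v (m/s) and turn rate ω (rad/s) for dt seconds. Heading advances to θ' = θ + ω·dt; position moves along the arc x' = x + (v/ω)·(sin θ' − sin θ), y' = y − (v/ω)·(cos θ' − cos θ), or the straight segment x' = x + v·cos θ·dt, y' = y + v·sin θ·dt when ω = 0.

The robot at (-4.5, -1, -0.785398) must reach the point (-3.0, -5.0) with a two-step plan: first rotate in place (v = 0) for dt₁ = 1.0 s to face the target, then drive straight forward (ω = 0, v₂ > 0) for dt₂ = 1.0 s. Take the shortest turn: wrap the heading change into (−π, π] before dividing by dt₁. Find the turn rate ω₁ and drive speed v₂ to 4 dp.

ω₁ = -0.4266, v₂ = 4.2720

heading to target = atan2(-5−-1, -3−-4.5) = -1.2120
Δθ = wrap(-1.2120 − -0.7854) = -0.4266; ω₁ = Δθ/dt₁ = -0.4266
distance = √((-3−-4.5)² + (-5−-1)²) = 4.2720; v₂ = distance/dt₂ = 4.2720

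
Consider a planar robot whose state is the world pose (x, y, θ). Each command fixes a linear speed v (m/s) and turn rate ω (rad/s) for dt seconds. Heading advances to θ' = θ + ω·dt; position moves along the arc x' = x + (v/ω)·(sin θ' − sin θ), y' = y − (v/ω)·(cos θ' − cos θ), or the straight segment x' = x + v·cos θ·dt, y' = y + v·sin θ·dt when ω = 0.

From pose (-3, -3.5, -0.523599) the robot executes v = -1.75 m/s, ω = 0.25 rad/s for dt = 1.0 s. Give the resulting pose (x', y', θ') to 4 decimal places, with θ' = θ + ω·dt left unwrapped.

(-4.6086, -2.8225, -0.2736)

θ' = -0.5236 + 0.25·1.0 = -0.2736
R = v/ω = -1.75/0.25 = -7.0000
x' = -3 + -7.0000·(sin -0.2736 − sin -0.5236) = -4.6086
y' = -3.5 − -7.0000·(cos -0.2736 − cos -0.5236) = -2.8225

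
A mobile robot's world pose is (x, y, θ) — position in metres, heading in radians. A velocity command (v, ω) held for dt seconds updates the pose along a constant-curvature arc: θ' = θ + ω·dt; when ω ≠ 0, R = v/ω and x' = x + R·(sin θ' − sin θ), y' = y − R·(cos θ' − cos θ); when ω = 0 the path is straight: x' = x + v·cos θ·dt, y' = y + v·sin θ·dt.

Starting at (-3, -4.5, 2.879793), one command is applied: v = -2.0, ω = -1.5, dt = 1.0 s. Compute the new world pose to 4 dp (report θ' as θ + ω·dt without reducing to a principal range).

(-2.0360, -6.0410, 1.3798)

θ' = 2.8798 + -1.5·1.0 = 1.3798
R = v/ω = -2.0/-1.5 = 1.3333
x' = -3 + 1.3333·(sin 1.3798 − sin 2.8798) = -2.0360
y' = -4.5 − 1.3333·(cos 1.3798 − cos 2.8798) = -6.0410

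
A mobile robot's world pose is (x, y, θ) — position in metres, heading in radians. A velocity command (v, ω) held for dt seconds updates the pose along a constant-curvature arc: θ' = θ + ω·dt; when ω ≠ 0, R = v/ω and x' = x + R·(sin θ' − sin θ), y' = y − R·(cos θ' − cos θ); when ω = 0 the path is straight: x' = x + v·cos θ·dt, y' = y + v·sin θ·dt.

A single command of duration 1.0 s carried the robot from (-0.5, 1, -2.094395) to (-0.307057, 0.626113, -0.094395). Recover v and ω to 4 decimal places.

v = 0.5000, ω = 2.0000

Δθ = -0.094395 − -2.094395 = 2.000000
ω = Δθ/dt = 2.000000/1.0 = 2.0000
R = −Δy/(cos θ' − cos θ) = 0.2500
v = R·ω = 0.2500·2.0000 = 0.5000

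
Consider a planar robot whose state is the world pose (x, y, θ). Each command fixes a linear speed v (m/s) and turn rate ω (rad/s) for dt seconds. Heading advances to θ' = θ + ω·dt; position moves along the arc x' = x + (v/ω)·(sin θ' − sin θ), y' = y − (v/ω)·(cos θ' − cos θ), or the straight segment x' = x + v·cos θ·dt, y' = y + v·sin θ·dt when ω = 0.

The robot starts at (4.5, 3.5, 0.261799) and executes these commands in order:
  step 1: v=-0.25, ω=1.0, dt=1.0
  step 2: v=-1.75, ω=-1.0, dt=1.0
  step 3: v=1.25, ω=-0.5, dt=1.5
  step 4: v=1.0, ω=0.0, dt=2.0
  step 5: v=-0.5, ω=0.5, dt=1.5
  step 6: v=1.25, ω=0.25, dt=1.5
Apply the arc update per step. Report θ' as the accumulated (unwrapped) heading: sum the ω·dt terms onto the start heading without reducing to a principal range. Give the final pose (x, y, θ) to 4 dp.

step 1: θ'=1.2618 (R=-0.2500) → pose (4.3265, 3.3345, 1.2618)
step 2: θ'=0.2618 (R=1.7500) → pose (3.1124, 2.1764, 0.2618)
step 3: θ'=-0.4882 (R=-2.5000) → pose (4.9320, 1.9695, -0.4882)
step 4: θ'=-0.4882 (straight) → pose (6.6984, 1.0314, -0.4882)
step 5: θ'=0.2618 (R=-1.0000) → pose (5.9705, 1.1142, 0.2618)
step 6: θ'=0.6368 (R=5.0000) → pose (7.6495, 1.9238, 0.6368)

(7.6495, 1.9238, 0.6368)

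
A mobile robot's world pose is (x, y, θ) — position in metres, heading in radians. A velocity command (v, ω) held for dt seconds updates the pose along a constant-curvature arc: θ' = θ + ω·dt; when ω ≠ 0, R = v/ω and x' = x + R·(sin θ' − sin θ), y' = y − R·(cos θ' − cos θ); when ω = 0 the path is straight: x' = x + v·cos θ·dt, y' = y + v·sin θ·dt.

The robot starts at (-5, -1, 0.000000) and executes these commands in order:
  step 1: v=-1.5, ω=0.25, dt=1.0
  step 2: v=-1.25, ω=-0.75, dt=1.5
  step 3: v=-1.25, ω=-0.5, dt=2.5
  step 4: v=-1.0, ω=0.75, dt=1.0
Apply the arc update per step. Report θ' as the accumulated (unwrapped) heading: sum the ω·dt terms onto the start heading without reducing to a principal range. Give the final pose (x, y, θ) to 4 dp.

(-8.2088, 3.2392, -1.3750)

step 1: θ'=0.2500 (R=-6.0000) → pose (-6.4844, -1.1865, 0.2500)
step 2: θ'=-0.8750 (R=1.6667) → pose (-8.1760, -0.6400, -0.8750)
step 3: θ'=-2.1250 (R=2.5000) → pose (-8.3829, 2.2782, -2.1250)
step 4: θ'=-1.3750 (R=-1.3333) → pose (-8.2088, 3.2392, -1.3750)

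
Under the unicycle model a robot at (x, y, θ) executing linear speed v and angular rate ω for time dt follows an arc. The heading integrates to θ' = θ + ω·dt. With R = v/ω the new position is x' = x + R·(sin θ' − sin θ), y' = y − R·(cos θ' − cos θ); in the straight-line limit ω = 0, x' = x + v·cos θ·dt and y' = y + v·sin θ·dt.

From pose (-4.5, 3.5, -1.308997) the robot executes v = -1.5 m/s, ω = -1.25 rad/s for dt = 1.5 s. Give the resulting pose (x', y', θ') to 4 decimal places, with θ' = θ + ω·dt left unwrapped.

θ' = -1.3090 + -1.25·1.5 = -3.1840
R = v/ω = -1.5/-1.25 = 1.2000
x' = -4.5 + 1.2000·(sin -3.1840 − sin -1.3090) = -3.2900
y' = 3.5 − 1.2000·(cos -3.1840 − cos -1.3090) = 5.0095

(-3.2900, 5.0095, -3.1840)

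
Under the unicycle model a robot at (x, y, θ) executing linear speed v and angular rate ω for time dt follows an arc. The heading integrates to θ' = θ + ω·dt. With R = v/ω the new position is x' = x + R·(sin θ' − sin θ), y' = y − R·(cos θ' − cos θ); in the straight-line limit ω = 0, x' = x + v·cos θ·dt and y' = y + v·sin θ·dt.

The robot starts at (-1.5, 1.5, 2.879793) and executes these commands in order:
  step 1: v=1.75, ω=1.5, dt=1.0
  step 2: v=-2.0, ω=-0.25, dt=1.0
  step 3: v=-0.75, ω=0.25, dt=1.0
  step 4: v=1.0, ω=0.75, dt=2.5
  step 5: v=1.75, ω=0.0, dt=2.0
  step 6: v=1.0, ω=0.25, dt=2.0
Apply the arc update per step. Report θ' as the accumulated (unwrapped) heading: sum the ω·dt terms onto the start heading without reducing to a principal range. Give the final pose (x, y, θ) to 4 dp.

(4.9589, 1.7822, 6.7548)

step 1: θ'=4.3798 (R=1.1667) → pose (-2.9047, 0.7540, 4.3798)
step 2: θ'=4.1298 (R=8.0000) → pose (-2.0234, 2.5436, 4.1298)
step 3: θ'=4.3798 (R=-3.0000) → pose (-1.6929, 3.2147, 4.3798)
step 4: θ'=6.2548 (R=1.3333) → pose (-0.4705, 1.4465, 6.2548)
step 5: θ'=6.2548 (straight) → pose (3.0281, 1.3472, 6.2548)
step 6: θ'=6.7548 (R=4.0000) → pose (4.9589, 1.7822, 6.7548)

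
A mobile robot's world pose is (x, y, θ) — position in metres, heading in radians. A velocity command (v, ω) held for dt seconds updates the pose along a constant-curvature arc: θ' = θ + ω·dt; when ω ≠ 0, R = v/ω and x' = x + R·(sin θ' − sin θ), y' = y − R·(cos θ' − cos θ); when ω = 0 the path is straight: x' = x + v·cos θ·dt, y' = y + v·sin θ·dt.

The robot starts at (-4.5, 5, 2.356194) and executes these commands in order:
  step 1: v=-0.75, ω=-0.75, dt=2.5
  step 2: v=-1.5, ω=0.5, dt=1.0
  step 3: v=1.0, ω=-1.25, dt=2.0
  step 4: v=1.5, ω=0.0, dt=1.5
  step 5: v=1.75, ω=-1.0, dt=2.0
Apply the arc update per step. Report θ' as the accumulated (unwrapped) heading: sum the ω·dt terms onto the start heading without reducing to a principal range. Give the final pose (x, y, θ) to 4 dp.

step 1: θ'=0.4812 (R=1.0000) → pose (-4.7443, 3.4065, 0.4812)
step 2: θ'=0.9812 (R=-3.0000) → pose (-5.8492, 2.4152, 0.9812)
step 3: θ'=-1.5188 (R=-0.8000) → pose (-4.3854, 2.0120, -1.5188)
step 4: θ'=-1.5188 (straight) → pose (-4.2685, -0.2350, -1.5188)
step 5: θ'=-3.5188 (R=-1.7500) → pose (-6.6607, -1.9529, -3.5188)

(-6.6607, -1.9529, -3.5188)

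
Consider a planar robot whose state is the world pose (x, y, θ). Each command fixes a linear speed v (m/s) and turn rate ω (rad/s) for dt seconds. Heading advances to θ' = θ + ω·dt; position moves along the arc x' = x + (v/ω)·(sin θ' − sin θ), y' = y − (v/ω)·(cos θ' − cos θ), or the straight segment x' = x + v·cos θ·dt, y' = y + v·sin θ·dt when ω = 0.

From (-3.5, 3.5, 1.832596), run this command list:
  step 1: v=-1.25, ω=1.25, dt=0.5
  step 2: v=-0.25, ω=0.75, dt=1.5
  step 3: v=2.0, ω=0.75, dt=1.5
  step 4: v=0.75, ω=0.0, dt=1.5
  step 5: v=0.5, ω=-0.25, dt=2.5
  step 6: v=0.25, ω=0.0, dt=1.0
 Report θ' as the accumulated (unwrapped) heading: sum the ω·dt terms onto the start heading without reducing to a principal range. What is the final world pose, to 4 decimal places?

(-4.8777, -1.9535, 4.0826)

step 1: θ'=2.4576 (R=-1.0000) → pose (-3.1660, 2.9838, 2.4576)
step 2: θ'=3.5826 (R=-0.3333) → pose (-2.8131, 2.9407, 3.5826)
step 3: θ'=4.7076 (R=2.6667) → pose (-4.3414, 0.5419, 4.7076)
step 4: θ'=4.7076 (straight) → pose (-4.3468, -0.5831, 4.7076)
step 5: θ'=4.0826 (R=-2.0000) → pose (-4.7305, -1.7514, 4.0826)
step 6: θ'=4.0826 (straight) → pose (-4.8777, -1.9535, 4.0826)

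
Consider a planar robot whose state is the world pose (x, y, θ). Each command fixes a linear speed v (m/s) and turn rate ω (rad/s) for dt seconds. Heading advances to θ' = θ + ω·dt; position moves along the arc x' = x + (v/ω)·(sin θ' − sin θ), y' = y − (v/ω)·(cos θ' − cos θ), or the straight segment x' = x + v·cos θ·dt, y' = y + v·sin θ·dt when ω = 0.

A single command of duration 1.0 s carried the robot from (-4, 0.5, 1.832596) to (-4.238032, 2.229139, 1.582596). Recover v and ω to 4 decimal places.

v = 1.7500, ω = -0.2500

Δθ = 1.582596 − 1.832596 = -0.250000
ω = Δθ/dt = -0.250000/1.0 = -0.2500
R = −Δy/(cos θ' − cos θ) = -7.0000
v = R·ω = -7.0000·-0.2500 = 1.7500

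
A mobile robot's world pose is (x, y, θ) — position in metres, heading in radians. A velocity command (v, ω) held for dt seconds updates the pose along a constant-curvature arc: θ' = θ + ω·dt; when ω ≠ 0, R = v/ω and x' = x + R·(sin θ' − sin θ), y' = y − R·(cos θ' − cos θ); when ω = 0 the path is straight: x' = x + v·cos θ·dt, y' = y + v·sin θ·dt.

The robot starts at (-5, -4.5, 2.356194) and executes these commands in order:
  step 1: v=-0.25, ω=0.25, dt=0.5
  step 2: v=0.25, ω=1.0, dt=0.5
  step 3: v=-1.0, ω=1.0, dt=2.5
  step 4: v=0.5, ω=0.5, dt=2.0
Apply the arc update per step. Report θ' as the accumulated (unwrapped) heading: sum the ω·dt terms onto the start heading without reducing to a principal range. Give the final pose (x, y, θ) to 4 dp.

(-3.2258, -3.1360, 6.4812)

step 1: θ'=2.4812 (R=-1.0000) → pose (-4.9063, -4.5826, 2.4812)
step 2: θ'=2.9812 (R=0.2500) → pose (-5.0198, -4.5333, 2.9812)
step 3: θ'=5.4812 (R=-1.0000) → pose (-4.1413, -2.8508, 5.4812)
step 4: θ'=6.4812 (R=1.0000) → pose (-3.2258, -3.1360, 6.4812)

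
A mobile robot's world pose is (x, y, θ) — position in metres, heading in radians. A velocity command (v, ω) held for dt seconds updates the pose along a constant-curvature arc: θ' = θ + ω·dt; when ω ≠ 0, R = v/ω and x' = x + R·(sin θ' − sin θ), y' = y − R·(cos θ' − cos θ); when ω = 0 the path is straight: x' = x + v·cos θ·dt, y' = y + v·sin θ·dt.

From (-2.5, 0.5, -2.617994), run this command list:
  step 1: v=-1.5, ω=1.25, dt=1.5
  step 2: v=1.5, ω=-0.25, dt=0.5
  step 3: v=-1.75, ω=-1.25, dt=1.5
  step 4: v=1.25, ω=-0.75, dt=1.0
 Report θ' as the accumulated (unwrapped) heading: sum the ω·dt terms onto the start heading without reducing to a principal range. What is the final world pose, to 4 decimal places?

step 1: θ'=-0.7430 (R=-1.2000) → pose (-2.2882, 2.4230, -0.7430)
step 2: θ'=-0.8680 (R=-6.0000) → pose (-1.7690, 1.8824, -0.8680)
step 3: θ'=-2.7430 (R=1.4000) → pose (-1.2441, 4.0776, -2.7430)
step 4: θ'=-3.4930 (R=-1.6667) → pose (-2.4647, 4.0488, -3.4930)

(-2.4647, 4.0488, -3.4930)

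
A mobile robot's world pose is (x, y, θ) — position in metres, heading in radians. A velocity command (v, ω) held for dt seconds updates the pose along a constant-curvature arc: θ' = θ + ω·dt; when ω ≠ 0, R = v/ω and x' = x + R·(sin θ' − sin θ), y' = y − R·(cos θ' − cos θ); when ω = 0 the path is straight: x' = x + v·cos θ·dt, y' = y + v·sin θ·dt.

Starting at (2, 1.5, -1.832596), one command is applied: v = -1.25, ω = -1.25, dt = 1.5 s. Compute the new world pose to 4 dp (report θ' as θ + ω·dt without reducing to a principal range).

θ' = -1.8326 + -1.25·1.5 = -3.7076
R = v/ω = -1.25/-1.25 = 1.0000
x' = 2 + 1.0000·(sin -3.7076 − sin -1.8326) = 3.5022
y' = 1.5 − 1.0000·(cos -3.7076 − cos -1.8326) = 2.0852

(3.5022, 2.0852, -3.7076)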